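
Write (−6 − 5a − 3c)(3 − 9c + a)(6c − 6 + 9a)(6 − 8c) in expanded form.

−3132c + 3672c^2 + 648 − 216a + 450ac + 108c^3 + 2754ac^2 − 954a^2 + 3360a^2c − 3960ac^3 − 2784a^2c^2 − 270a^3 + 360a^3c − 1296c^4

(−6 − 5a − 3c)(3 − 9c + a)(6c − 6 + 9a)(6 − 8c)
= (−18 + 54c − 6a − 15a + 45ac − 5a^2 − 9c + 27c^2 − 3ac)(6c − 6 + 9a)(6 − 8c)    [distributive law]
= (−18 + 45c − 21a + 42ac − 5a^2 + 27c^2)(6c − 6 + 9a)(6 − 8c)    [combine like terms]
= (−108c + 108 − 162a + 270c^2 − 270c + 405ac − 126ac + 126a − 189a^2 + 252ac^2 − 252ac + 378a^2c − 30a^2c + 30a^2 − 45a^3 + 162c^3 − 162c^2 + 243ac^2)(6 − 8c)    [distributive law]
= (−378c + 108 − 36a + 108c^2 + 27ac − 159a^2 + 495ac^2 + 348a^2c − 45a^3 + 162c^3)(6 − 8c)    [combine like terms]
= −2268c + 3024c^2 + 648 − 864c − 216a + 288ac + 648c^2 − 864c^3 + 162ac − 216ac^2 − 954a^2 + 1272a^2c + 2970ac^2 − 3960ac^3 + 2088a^2c − 2784a^2c^2 − 270a^3 + 360a^3c + 972c^3 − 1296c^4    [distributive law]
= −3132c + 3672c^2 + 648 − 216a + 450ac + 108c^3 + 2754ac^2 − 954a^2 + 3360a^2c − 3960ac^3 − 2784a^2c^2 − 270a^3 + 360a^3c − 1296c^4    [combine like terms]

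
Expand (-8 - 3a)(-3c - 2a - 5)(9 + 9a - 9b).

(-8 - 3a)(-3c - 2a - 5)(9 + 9a - 9b)
= (24c + 16a + 40 + 9ac + 6a² + 15a)(9 + 9a - 9b)    [distributive law]
= (24c + 31a + 40 + 9ac + 6a²)(9 + 9a - 9b)    [combine like terms]
= 216c + 216ac - 216bc + 279a + 279a² - 279ab + 360 + 360a - 360b + 81ac + 81a²c - 81abc + 54a² + 54a³ - 54a²b    [distributive law]
= 216c + 297ac - 216bc + 639a + 333a² - 279ab + 360 - 360b + 81a²c - 81abc + 54a³ - 54a²b    [combine like terms]

216c + 297ac - 216bc + 639a + 333a² - 279ab + 360 - 360b + 81a²c - 81abc + 54a³ - 54a²b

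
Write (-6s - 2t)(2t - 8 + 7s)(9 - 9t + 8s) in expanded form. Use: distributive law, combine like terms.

-538st + 202st^2 + 170s^2t + 432s + 6s^2 - 336s^3 - 180t^2 + 36t^3 + 144t

(-6s - 2t)(2t - 8 + 7s)(9 - 9t + 8s)
= (-12st + 48s - 42s^2 - 4t^2 + 16t - 14st)(9 - 9t + 8s)    [distributive law]
= (-26st + 48s - 42s^2 - 4t^2 + 16t)(9 - 9t + 8s)    [combine like terms]
= -234st + 234st^2 - 208s^2t + 432s - 432st + 384s^2 - 378s^2 + 378s^2t - 336s^3 - 36t^2 + 36t^3 - 32st^2 + 144t - 144t^2 + 128st    [distributive law]
= -538st + 202st^2 + 170s^2t + 432s + 6s^2 - 336s^3 - 180t^2 + 36t^3 + 144t    [combine like terms]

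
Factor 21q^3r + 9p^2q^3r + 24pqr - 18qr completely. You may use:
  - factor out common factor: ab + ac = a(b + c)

3qr(7q^2 + 3p^2q^2 + 8p - 6)

21q^3r + 9p^2q^3r + 24pqr - 18qr
= 3(7q^3r + 3p^2q^3r + 8pqr - 6qr)    [factor out 3]
= 3qr(7q^2 + 3p^2q^2 + 8p - 6)    [factor out qr]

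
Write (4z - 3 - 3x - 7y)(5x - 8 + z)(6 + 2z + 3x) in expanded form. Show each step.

(4z - 3 - 3x - 7y)(5x - 8 + z)(6 + 2z + 3x)
= (20xz - 32z + 4z^2 - 15x + 24 - 3z - 15x^2 + 24x - 3xz - 35xy + 56y - 7yz)(6 + 2z + 3x)    [distributive law]
= (17xz - 35z + 4z^2 + 9x + 24 - 15x^2 - 35xy + 56y - 7yz)(6 + 2z + 3x)    [combine like terms]
= 102xz + 34xz^2 + 51x^2z - 210z - 70z^2 - 105xz + 24z^2 + 8z^3 + 12xz^2 + 54x + 18xz + 27x^2 + 144 + 48z + 72x - 90x^2 - 30x^2z - 45x^3 - 210xy - 70xyz - 105x^2y + 336y + 112yz + 168xy - 42yz - 14yz^2 - 21xyz    [distributive law]
= 15xz + 46xz^2 + 21x^2z - 162z - 46z^2 + 8z^3 + 126x - 63x^2 + 144 - 45x^3 - 42xy - 91xyz - 105x^2y + 336y + 70yz - 14yz^2    [combine like terms]

15xz + 46xz^2 + 21x^2z - 162z - 46z^2 + 8z^3 + 126x - 63x^2 + 144 - 45x^3 - 42xy - 91xyz - 105x^2y + 336y + 70yz - 14yz^2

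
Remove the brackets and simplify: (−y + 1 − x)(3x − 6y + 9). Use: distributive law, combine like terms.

3xy + 6y^2 − 15y − 6x + 9 − 3x^2

(−y + 1 − x)(3x − 6y + 9)
= −3xy + 6y^2 − 9y + 3x − 6y + 9 − 3x^2 + 6xy − 9x    [distributive law]
= 3xy + 6y^2 − 15y − 6x + 9 − 3x^2    [combine like terms]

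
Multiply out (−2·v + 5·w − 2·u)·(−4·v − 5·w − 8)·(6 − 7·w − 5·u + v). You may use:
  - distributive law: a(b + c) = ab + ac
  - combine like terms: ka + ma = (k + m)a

64·v^2 − 66·v^2·w − 32·u·v^2 + 8·v^3 − 212·v·w + 45·v·w^2 + 4·u·v·w + 96·v − 16·u·v + 130·w^2 + 175·w^3 + 55·u·w^2 − 240·w + 148·u·w − 40·u^2·v − 50·u^2·w + 96·u − 80·u^2

(−2·v + 5·w − 2·u)·(−4·v − 5·w − 8)·(6 − 7·w − 5·u + v)
= (8·v^2 + 10·v·w + 16·v − 20·v·w − 25·w^2 − 40·w + 8·u·v + 10·u·w + 16·u)·(6 − 7·w − 5·u + v)    [distributive law]
= (8·v^2 − 10·v·w + 16·v − 25·w^2 − 40·w + 8·u·v + 10·u·w + 16·u)·(6 − 7·w − 5·u + v)    [combine like terms]
= 48·v^2 − 56·v^2·w − 40·u·v^2 + 8·v^3 − 60·v·w + 70·v·w^2 + 50·u·v·w − 10·v^2·w + 96·v − 112·v·w − 80·u·v + 16·v^2 − 150·w^2 + 175·w^3 + 125·u·w^2 − 25·v·w^2 − 240·w + 280·w^2 + 200·u·w − 40·v·w + 48·u·v − 56·u·v·w − 40·u^2·v + 8·u·v^2 + 60·u·w − 70·u·w^2 − 50·u^2·w + 10·u·v·w + 96·u − 112·u·w − 80·u^2 + 16·u·v    [distributive law]
= 64·v^2 − 66·v^2·w − 32·u·v^2 + 8·v^3 − 212·v·w + 45·v·w^2 + 4·u·v·w + 96·v − 16·u·v + 130·w^2 + 175·w^3 + 55·u·w^2 − 240·w + 148·u·w − 40·u^2·v − 50·u^2·w + 96·u − 80·u^2    [combine like terms]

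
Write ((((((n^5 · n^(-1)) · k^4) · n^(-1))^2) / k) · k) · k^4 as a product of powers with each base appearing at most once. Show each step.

((((((n^5 · n^(-1)) · k^4) · n^(-1))^2) / k) · k) · k^4
= ((((((n^5 · n^(-1)) · k^4)^2) · ((n^(-1))^2)) / k) · k) · k^4    [power of a product]
= ((((((n^5 · n^(-1))^2) · ((k^4)^2)) · ((n^(-1))^2)) / k) · k) · k^4    [power of a product]
= (((((((n^5)^2) · ((n^(-1))^2)) · ((k^4)^2)) · ((n^(-1))^2)) / k) · k) · k^4    [power of a product]
= (((((n^10 · ((n^(-1))^2)) · ((k^4)^2)) · ((n^(-1))^2)) / k) · k) · k^4    [power of a power]
= (((((n^10 · n^(-2)) · ((k^4)^2)) · ((n^(-1))^2)) / k) · k) · k^4    [power of a power]
= ((((n^8 · ((k^4)^2)) · ((n^(-1))^2)) / k) · k) · k^4    [product of powers]
= ((((n^8 · k^8) · ((n^(-1))^2)) / k) · k) · k^4    [power of a power]
= ((((n^8 · k^8) · n^(-2)) / k) · k) · k^4    [power of a power]
= k^12n^6    [quotient of powers; product of powers]

k^12n^6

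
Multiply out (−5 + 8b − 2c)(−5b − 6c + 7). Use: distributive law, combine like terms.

81b + 16c − 35 − 40b^2 − 38bc + 12c^2

(−5 + 8b − 2c)(−5b − 6c + 7)
= 25b + 30c − 35 − 40b^2 − 48bc + 56b + 10bc + 12c^2 − 14c    [distributive law]
= 81b + 16c − 35 − 40b^2 − 38bc + 12c^2    [combine like terms]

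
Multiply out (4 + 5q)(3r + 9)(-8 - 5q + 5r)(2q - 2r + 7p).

(4 + 5q)(3r + 9)(-8 - 5q + 5r)(2q - 2r + 7p)
= (12r + 36 + 15qr + 45q)(-8 - 5q + 5r)(2q - 2r + 7p)    [distributive law]
= (-96r - 60qr + 60r^2 - 288 - 180q + 180r - 120qr - 75q^2r + 75qr^2 - 360q - 225q^2 + 225qr)(2q - 2r + 7p)    [distributive law]
= (84r + 45qr + 60r^2 - 288 - 540q - 75q^2r + 75qr^2 - 225q^2)(2q - 2r + 7p)    [combine like terms]
= 168qr - 168r^2 + 588pr + 90q^2r - 90qr^2 + 315pqr + 120qr^2 - 120r^3 + 420pr^2 - 576q + 576r - 2016p - 1080q^2 + 1080qr - 3780pq - 150q^3r + 150q^2r^2 - 525pq^2r + 150q^2r^2 - 150qr^3 + 525pqr^2 - 450q^3 + 450q^2r - 1575pq^2    [distributive law]
= 1248qr - 168r^2 + 588pr + 540q^2r + 30qr^2 + 315pqr - 120r^3 + 420pr^2 - 576q + 576r - 2016p - 1080q^2 - 3780pq - 150q^3r + 300q^2r^2 - 525pq^2r - 150qr^3 + 525pqr^2 - 450q^3 - 1575pq^2    [combine like terms]

1248qr - 168r^2 + 588pr + 540q^2r + 30qr^2 + 315pqr - 120r^3 + 420pr^2 - 576q + 576r - 2016p - 1080q^2 - 3780pq - 150q^3r + 300q^2r^2 - 525pq^2r - 150qr^3 + 525pqr^2 - 450q^3 - 1575pq^2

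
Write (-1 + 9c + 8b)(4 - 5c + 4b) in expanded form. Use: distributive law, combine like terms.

-4 + 41c + 28b - 45c^2 - 4bc + 32b^2

(-1 + 9c + 8b)(4 - 5c + 4b)
= -4 + 5c - 4b + 36c - 45c^2 + 36bc + 32b - 40bc + 32b^2    [distributive law]
= -4 + 41c + 28b - 45c^2 - 4bc + 32b^2    [combine like terms]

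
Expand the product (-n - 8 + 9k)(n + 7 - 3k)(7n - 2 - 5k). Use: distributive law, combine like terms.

-7n³ - 103n² + 89kn² - 362n + 660kn - 249k²n + 112 + 106k - 381k² + 135k³

(-n - 8 + 9k)(n + 7 - 3k)(7n - 2 - 5k)
= (-n² - 7n + 3kn - 8n - 56 + 24k + 9kn + 63k - 27k²)(7n - 2 - 5k)    [distributive law]
= (-n² - 15n + 12kn - 56 + 87k - 27k²)(7n - 2 - 5k)    [combine like terms]
= -7n³ + 2n² + 5kn² - 105n² + 30n + 75kn + 84kn² - 24kn - 60k²n - 392n + 112 + 280k + 609kn - 174k - 435k² - 189k²n + 54k² + 135k³    [distributive law]
= -7n³ - 103n² + 89kn² - 362n + 660kn - 249k²n + 112 + 106k - 381k² + 135k³    [combine like terms]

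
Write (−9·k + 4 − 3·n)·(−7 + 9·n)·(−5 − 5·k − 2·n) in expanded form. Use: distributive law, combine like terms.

(−9·k + 4 − 3·n)·(−7 + 9·n)·(−5 − 5·k − 2·n)
= (63·k − 81·k·n − 28 + 36·n + 21·n − 27·n^2)·(−5 − 5·k − 2·n)    [distributive law]
= (63·k − 81·k·n − 28 + 57·n − 27·n^2)·(−5 − 5·k − 2·n)    [combine like terms]
= −315·k − 315·k^2 − 126·k·n + 405·k·n + 405·k^2·n + 162·k·n^2 + 140 + 140·k + 56·n − 285·n − 285·k·n − 114·n^2 + 135·n^2 + 135·k·n^2 + 54·n^3    [distributive law]
= −175·k − 315·k^2 − 6·k·n + 405·k^2·n + 297·k·n^2 + 140 − 229·n + 21·n^2 + 54·n^3    [combine like terms]

−175·k − 315·k^2 − 6·k·n + 405·k^2·n + 297·k·n^2 + 140 − 229·n + 21·n^2 + 54·n^3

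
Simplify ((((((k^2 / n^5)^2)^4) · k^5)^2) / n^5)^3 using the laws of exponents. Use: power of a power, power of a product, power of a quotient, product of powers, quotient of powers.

((((((k^2 / n^5)^2)^4) · k^5)^2) / n^5)^3
= ((((((k^2 / n^5)^2)^4) · k^5)^2)^3) / ((n^5)^3)    [power of a quotient]
= (((((k^2 / n^5)^2)^4) · k^5)^6) / ((n^5)^3)    [power of a power]
= (((((k^2 / n^5)^2)^4)^6) · ((k^5)^6)) / ((n^5)^3)    [power of a product]
= ((((k^2 / n^5)^2)^24) · ((k^5)^6)) / ((n^5)^3)    [power of a power]
= (((k^2 / n^5)^48) · ((k^5)^6)) / ((n^5)^3)    [power of a power]
= ((((k^2)^48) / ((n^5)^48)) · ((k^5)^6)) / ((n^5)^3)    [power of a quotient]
= ((k^96 / ((n^5)^48)) · ((k^5)^6)) / ((n^5)^3)    [power of a power]
= ((k^96 / n^240) · ((k^5)^6)) / ((n^5)^3)    [power of a power]
= ((k^96 / n^240) · k^30) / ((n^5)^3)    [power of a power]
= ((k^96 / n^240) · k^30) / n^15    [power of a power]
= k^126n^(-255)    [quotient of powers; product of powers]

k^126n^(-255)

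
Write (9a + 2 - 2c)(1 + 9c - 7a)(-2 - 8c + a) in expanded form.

12a - 134ac + 121a^2 - 778ac^2 + 599a^2c - 63a^3 - 4 - 48c - 92c^2 + 144c^3

(9a + 2 - 2c)(1 + 9c - 7a)(-2 - 8c + a)
= (9a + 81ac - 63a^2 + 2 + 18c - 14a - 2c - 18c^2 + 14ac)(-2 - 8c + a)    [distributive law]
= (-5a + 95ac - 63a^2 + 2 + 16c - 18c^2)(-2 - 8c + a)    [combine like terms]
= 10a + 40ac - 5a^2 - 190ac - 760ac^2 + 95a^2c + 126a^2 + 504a^2c - 63a^3 - 4 - 16c + 2a - 32c - 128c^2 + 16ac + 36c^2 + 144c^3 - 18ac^2    [distributive law]
= 12a - 134ac + 121a^2 - 778ac^2 + 599a^2c - 63a^3 - 4 - 48c - 92c^2 + 144c^3    [combine like terms]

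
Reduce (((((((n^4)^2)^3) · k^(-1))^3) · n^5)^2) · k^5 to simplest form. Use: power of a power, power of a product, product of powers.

(((((((n^4)^2)^3) · k^(-1))^3) · n^5)^2) · k^5
= (((((((n^4)^2)^3) · k^(-1))^3)^2) · ((n^5)^2)) · k^5    [power of a product]
= ((((((n^4)^2)^3) · k^(-1))^6) · ((n^5)^2)) · k^5    [power of a power]
= ((((((n^4)^2)^3)^6) · ((k^(-1))^6)) · ((n^5)^2)) · k^5    [power of a product]
= (((((n^4)^2)^18) · ((k^(-1))^6)) · ((n^5)^2)) · k^5    [power of a power]
= ((((n^4)^36) · ((k^(-1))^6)) · ((n^5)^2)) · k^5    [power of a power]
= ((n^144 · ((k^(-1))^6)) · ((n^5)^2)) · k^5    [power of a power]
= ((n^144 · k^(-6)) · ((n^5)^2)) · k^5    [power of a power]
= ((n^144 · k^(-6)) · n^10) · k^5    [power of a power]
= k^(-1)n^154    [product of powers]

k^(-1)n^154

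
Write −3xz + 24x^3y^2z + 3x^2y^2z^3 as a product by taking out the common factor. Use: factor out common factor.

−3xz + 24x^3y^2z + 3x^2y^2z^3
= 3(−xz + 8x^3y^2z + x^2y^2z^3)    [factor out 3]
= 3xz(−1 + 8x^2y^2 + xy^2z^2)    [factor out xz]

3xz(−1 + 8x^2y^2 + xy^2z^2)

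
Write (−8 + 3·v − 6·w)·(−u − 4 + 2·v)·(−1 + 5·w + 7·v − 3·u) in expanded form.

(−8 + 3·v − 6·w)·(−u − 4 + 2·v)·(−1 + 5·w + 7·v − 3·u)
= (8·u + 32 − 16·v − 3·u·v − 12·v + 6·v² + 6·u·w + 24·w − 12·v·w)·(−1 + 5·w + 7·v − 3·u)    [distributive law]
= (8·u + 32 − 28·v − 3·u·v + 6·v² + 6·u·w + 24·w − 12·v·w)·(−1 + 5·w + 7·v − 3·u)    [combine like terms]
= −8·u + 40·u·w + 56·u·v − 24·u² − 32 + 160·w + 224·v − 96·u + 28·v − 140·v·w − 196·v² + 84·u·v + 3·u·v − 15·u·v·w − 21·u·v² + 9·u²·v − 6·v² + 30·v²·w + 42·v³ − 18·u·v² − 6·u·w + 30·u·w² + 42·u·v·w − 18·u²·w − 24·w + 120·w² + 168·v·w − 72·u·w + 12·v·w − 60·v·w² − 84·v²·w + 36·u·v·w    [distributive law]
= −104·u − 38·u·w + 143·u·v − 24·u² − 32 + 136·w + 252·v + 40·v·w − 202·v² + 63·u·v·w − 39·u·v² + 9·u²·v − 54·v²·w + 42·v³ + 30·u·w² − 18·u²·w + 120·w² − 60·v·w²    [combine like terms]

−104·u − 38·u·w + 143·u·v − 24·u² − 32 + 136·w + 252·v + 40·v·w − 202·v² + 63·u·v·w − 39·u·v² + 9·u²·v − 54·v²·w + 42·v³ + 30·u·w² − 18·u²·w + 120·w² − 60·v·w²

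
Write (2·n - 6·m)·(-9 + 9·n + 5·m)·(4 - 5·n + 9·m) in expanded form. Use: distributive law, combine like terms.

(2·n - 6·m)·(-9 + 9·n + 5·m)·(4 - 5·n + 9·m)
= (-18·n + 18·n² + 10·m·n + 54·m - 54·m·n - 30·m²)·(4 - 5·n + 9·m)    [distributive law]
= (-18·n + 18·n² - 44·m·n + 54·m - 30·m²)·(4 - 5·n + 9·m)    [combine like terms]
= -72·n + 90·n² - 162·m·n + 72·n² - 90·n³ + 162·m·n² - 176·m·n + 220·m·n² - 396·m²·n + 216·m - 270·m·n + 486·m² - 120·m² + 150·m²·n - 270·m³    [distributive law]
= -72·n + 162·n² - 608·m·n - 90·n³ + 382·m·n² - 246·m²·n + 216·m + 366·m² - 270·m³    [combine like terms]

-72·n + 162·n² - 608·m·n - 90·n³ + 382·m·n² - 246·m²·n + 216·m + 366·m² - 270·m³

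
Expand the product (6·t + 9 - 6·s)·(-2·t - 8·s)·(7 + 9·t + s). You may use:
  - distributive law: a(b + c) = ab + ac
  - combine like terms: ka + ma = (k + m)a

(6·t + 9 - 6·s)·(-2·t - 8·s)·(7 + 9·t + s)
= (-12·t² - 48·s·t - 18·t - 72·s + 12·s·t + 48·s²)·(7 + 9·t + s)    [distributive law]
= (-12·t² - 36·s·t - 18·t - 72·s + 48·s²)·(7 + 9·t + s)    [combine like terms]
= -84·t² - 108·t³ - 12·s·t² - 252·s·t - 324·s·t² - 36·s²·t - 126·t - 162·t² - 18·s·t - 504·s - 648·s·t - 72·s² + 336·s² + 432·s²·t + 48·s³    [distributive law]
= -246·t² - 108·t³ - 336·s·t² - 918·s·t + 396·s²·t - 126·t - 504·s + 264·s² + 48·s³    [combine like terms]

-246·t² - 108·t³ - 336·s·t² - 918·s·t + 396·s²·t - 126·t - 504·s + 264·s² + 48·s³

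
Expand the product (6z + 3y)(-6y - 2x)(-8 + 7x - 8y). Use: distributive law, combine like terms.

(6z + 3y)(-6y - 2x)(-8 + 7x - 8y)
= (-36yz - 12xz - 18y² - 6xy)(-8 + 7x - 8y)    [distributive law]
= 288yz - 252xyz + 288y²z + 96xz - 84x²z + 96xyz + 144y² - 126xy² + 144y³ + 48xy - 42x²y + 48xy²    [distributive law]
= 288yz - 156xyz + 288y²z + 96xz - 84x²z + 144y² - 78xy² + 144y³ + 48xy - 42x²y    [combine like terms]

288yz - 156xyz + 288y²z + 96xz - 84x²z + 144y² - 78xy² + 144y³ + 48xy - 42x²y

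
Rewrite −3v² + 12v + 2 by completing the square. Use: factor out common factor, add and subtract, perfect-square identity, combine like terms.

−3v² + 12v + 2
= −3(v² − 4v) + 2    [factor out -3 from the v-terms]
= −3(v² − 4v + 4 − 4) + 2    [add and subtract 4 inside the bracket]
= −3(v − 2)² + 12 + 2    [perfect-square identity]
= −3(v − 2)² + 14    [combine constants]

−3(v − 2)² + 14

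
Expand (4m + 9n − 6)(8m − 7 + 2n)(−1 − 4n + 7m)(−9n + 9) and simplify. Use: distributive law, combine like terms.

8964m^2n − 5076m^2 − 3888m^2n^2 − 2016m^3n + 2016m^3 − 6039mn + 3330m + 963mn^2 + 1746mn^3 + 3375n^2 − 459n − 3186n^3 + 648n^4 − 378

(4m + 9n − 6)(8m − 7 + 2n)(−1 − 4n + 7m)(−9n + 9)
= (32m^2 − 28m + 8mn + 72mn − 63n + 18n^2 − 48m + 42 − 12n)(−1 − 4n + 7m)(−9n + 9)    [distributive law]
= (32m^2 − 76m + 80mn − 75n + 18n^2 + 42)(−1 − 4n + 7m)(−9n + 9)    [combine like terms]
= (−32m^2 − 128m^2n + 224m^3 + 76m + 304mn − 532m^2 − 80mn − 320mn^2 + 560m^2n + 75n + 300n^2 − 525mn − 18n^2 − 72n^3 + 126mn^2 − 42 − 168n + 294m)(−9n + 9)    [distributive law]
= (−564m^2 + 432m^2n + 224m^3 + 370m − 301mn − 194mn^2 − 93n + 282n^2 − 72n^3 − 42)(−9n + 9)    [combine like terms]
= 5076m^2n − 5076m^2 − 3888m^2n^2 + 3888m^2n − 2016m^3n + 2016m^3 − 3330mn + 3330m + 2709mn^2 − 2709mn + 1746mn^3 − 1746mn^2 + 837n^2 − 837n − 2538n^3 + 2538n^2 + 648n^4 − 648n^3 + 378n − 378    [distributive law]
= 8964m^2n − 5076m^2 − 3888m^2n^2 − 2016m^3n + 2016m^3 − 6039mn + 3330m + 963mn^2 + 1746mn^3 + 3375n^2 − 459n − 3186n^3 + 648n^4 − 378    [combine like terms]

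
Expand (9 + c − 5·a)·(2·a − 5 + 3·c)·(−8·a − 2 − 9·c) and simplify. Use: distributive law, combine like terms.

(9 + c − 5·a)·(2·a − 5 + 3·c)·(−8·a − 2 − 9·c)
= (18·a − 45 + 27·c + 2·a·c − 5·c + 3·c² − 10·a² + 25·a − 15·a·c)·(−8·a − 2 − 9·c)    [distributive law]
= (43·a − 45 + 22·c − 13·a·c + 3·c² − 10·a²)·(−8·a − 2 − 9·c)    [combine like terms]
= −344·a² − 86·a − 387·a·c + 360·a + 90 + 405·c − 176·a·c − 44·c − 198·c² + 104·a²·c + 26·a·c + 117·a·c² − 24·a·c² − 6·c² − 27·c³ + 80·a³ + 20·a² + 90·a²·c    [distributive law]
= −324·a² + 274·a − 537·a·c + 90 + 361·c − 204·c² + 194·a²·c + 93·a·c² − 27·c³ + 80·a³    [combine like terms]

−324·a² + 274·a − 537·a·c + 90 + 361·c − 204·c² + 194·a²·c + 93·a·c² − 27·c³ + 80·a³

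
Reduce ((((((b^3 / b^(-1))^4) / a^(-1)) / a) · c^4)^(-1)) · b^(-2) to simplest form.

((((((b^3 / b^(-1))^4) / a^(-1)) / a) · c^4)^(-1)) · b^(-2)
= ((((((b^3 / b^(-1))^4) / a^(-1)) / a)^(-1)) · ((c^4)^(-1))) · b^(-2)    [power of a product]
= ((((((b^3 / b^(-1))^4) / a^(-1))^(-1)) / (a^(-1))) · ((c^4)^(-1))) · b^(-2)    [power of a quotient]
= ((((((b^3 / b^(-1))^4)^(-1)) / ((a^(-1))^(-1))) / (a^(-1))) · ((c^4)^(-1))) · b^(-2)    [power of a quotient]
= (((((b^3 / b^(-1))^(-4)) / ((a^(-1))^(-1))) / (a^(-1))) · ((c^4)^(-1))) · b^(-2)    [power of a power]
= ((((((b^3)^(-4)) / ((b^(-1))^(-4))) / ((a^(-1))^(-1))) / (a^(-1))) · ((c^4)^(-1))) · b^(-2)    [power of a quotient]
= ((((b^(-12) / ((b^(-1))^(-4))) / ((a^(-1))^(-1))) / (a^(-1))) · ((c^4)^(-1))) · b^(-2)    [power of a power]
= ((((b^(-12) / b^4) / ((a^(-1))^(-1))) / (a^(-1))) · ((c^4)^(-1))) · b^(-2)    [power of a power]
= (((b^(-16) / ((a^(-1))^(-1))) / (a^(-1))) · ((c^4)^(-1))) · b^(-2)    [quotient of powers]
= (((b^(-16) / a) / (a^(-1))) · ((c^4)^(-1))) · b^(-2)    [power of a power]
= (((b^(-16) / a) / a^(-1)) · c^(-4)) · b^(-2)    [power of a power]
= b^(-18)·c^(-4)    [quotient of powers; product of powers]

b^(-18)·c^(-4)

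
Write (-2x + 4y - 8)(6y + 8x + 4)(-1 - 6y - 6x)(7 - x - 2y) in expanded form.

(-2x + 4y - 8)(6y + 8x + 4)(-1 - 6y - 6x)(7 - x - 2y)
= (-12xy - 16x² - 8x + 24y² + 32xy + 16y - 48y - 64x - 32)(-1 - 6y - 6x)(7 - x - 2y)    [distributive law]
= (20xy - 16x² - 72x + 24y² - 32y - 32)(-1 - 6y - 6x)(7 - x - 2y)    [combine like terms]
= (-20xy - 120xy² - 120x²y + 16x² + 96x²y + 96x³ + 72x + 432xy + 432x² - 24y² - 144y³ - 144xy² + 32y + 192y² + 192xy + 32 + 192y + 192x)(7 - x - 2y)    [distributive law]
= (604xy - 264xy² - 24x²y + 448x² + 96x³ + 264x + 168y² - 144y³ + 224y + 32)(7 - x - 2y)    [combine like terms]
= 4228xy - 604x²y - 1208xy² - 1848xy² + 264x²y² + 528xy³ - 168x²y + 24x³y + 48x²y² + 3136x² - 448x³ - 896x²y + 672x³ - 96x⁴ - 192x³y + 1848x - 264x² - 528xy + 1176y² - 168xy² - 336y³ - 1008y³ + 144xy³ + 288y⁴ + 1568y - 224xy - 448y² + 224 - 32x - 64y    [distributive law]
= 3476xy - 1668x²y - 3224xy² + 312x²y² + 672xy³ - 168x³y + 2872x² + 224x³ - 96x⁴ + 1816x + 728y² - 1344y³ + 288y⁴ + 1504y + 224    [combine like terms]

3476xy - 1668x²y - 3224xy² + 312x²y² + 672xy³ - 168x³y + 2872x² + 224x³ - 96x⁴ + 1816x + 728y² - 1344y³ + 288y⁴ + 1504y + 224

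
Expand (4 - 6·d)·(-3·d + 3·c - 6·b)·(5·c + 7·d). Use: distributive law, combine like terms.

(4 - 6·d)·(-3·d + 3·c - 6·b)·(5·c + 7·d)
= (-12·d + 12·c - 24·b + 18·d^2 - 18·c·d + 36·b·d)·(5·c + 7·d)    [distributive law]
= -60·c·d - 84·d^2 + 60·c^2 + 84·c·d - 120·b·c - 168·b·d + 90·c·d^2 + 126·d^3 - 90·c^2·d - 126·c·d^2 + 180·b·c·d + 252·b·d^2    [distributive law]
= 24·c·d - 84·d^2 + 60·c^2 - 120·b·c - 168·b·d - 36·c·d^2 + 126·d^3 - 90·c^2·d + 180·b·c·d + 252·b·d^2    [combine like terms]

24·c·d - 84·d^2 + 60·c^2 - 120·b·c - 168·b·d - 36·c·d^2 + 126·d^3 - 90·c^2·d + 180·b·c·d + 252·b·d^2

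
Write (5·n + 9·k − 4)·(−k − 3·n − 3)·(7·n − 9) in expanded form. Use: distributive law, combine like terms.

−224·k·n^2 + 127·k·n − 105·n^3 + 114·n^2 + 111·n − 63·k^2·n + 81·k^2 + 207·k − 108

(5·n + 9·k − 4)·(−k − 3·n − 3)·(7·n − 9)
= (−5·k·n − 15·n^2 − 15·n − 9·k^2 − 27·k·n − 27·k + 4·k + 12·n + 12)·(7·n − 9)    [distributive law]
= (−32·k·n − 15·n^2 − 3·n − 9·k^2 − 23·k + 12)·(7·n − 9)    [combine like terms]
= −224·k·n^2 + 288·k·n − 105·n^3 + 135·n^2 − 21·n^2 + 27·n − 63·k^2·n + 81·k^2 − 161·k·n + 207·k + 84·n − 108    [distributive law]
= −224·k·n^2 + 127·k·n − 105·n^3 + 114·n^2 + 111·n − 63·k^2·n + 81·k^2 + 207·k − 108    [combine like terms]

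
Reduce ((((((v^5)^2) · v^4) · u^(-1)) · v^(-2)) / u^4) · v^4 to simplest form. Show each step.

u^(-5)·v^16

((((((v^5)^2) · v^4) · u^(-1)) · v^(-2)) / u^4) · v^4
= ((((v^10 · v^4) · u^(-1)) · v^(-2)) / u^4) · v^4    [power of a power]
= (((v^14 · u^(-1)) · v^(-2)) / u^4) · v^4    [product of powers]
= u^(-5)·v^16    [quotient of powers; product of powers]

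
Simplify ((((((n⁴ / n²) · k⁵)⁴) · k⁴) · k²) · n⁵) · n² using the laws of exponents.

((((((n⁴ / n²) · k⁵)⁴) · k⁴) · k²) · n⁵) · n²
= ((((((n⁴ / n²)⁴) · ((k⁵)⁴)) · k⁴) · k²) · n⁵) · n²    [power of a product]
= (((((((n⁴)⁴) / ((n²)⁴)) · ((k⁵)⁴)) · k⁴) · k²) · n⁵) · n²    [power of a quotient]
= (((((n¹⁶ / ((n²)⁴)) · ((k⁵)⁴)) · k⁴) · k²) · n⁵) · n²    [power of a power]
= (((((n¹⁶ / n⁸) · ((k⁵)⁴)) · k⁴) · k²) · n⁵) · n²    [power of a power]
= ((((n⁸ · ((k⁵)⁴)) · k⁴) · k²) · n⁵) · n²    [quotient of powers]
= ((((n⁸ · k²⁰) · k⁴) · k²) · n⁵) · n²    [power of a power]
= k²⁶·n¹⁵    [product of powers]

k²⁶·n¹⁵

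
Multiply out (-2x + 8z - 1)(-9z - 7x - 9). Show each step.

(-2x + 8z - 1)(-9z - 7x - 9)
= 18xz + 14x² + 18x - 72z² - 56xz - 72z + 9z + 7x + 9    [distributive law]
= -38xz + 14x² + 25x - 72z² - 63z + 9    [combine like terms]

-38xz + 14x² + 25x - 72z² - 63z + 9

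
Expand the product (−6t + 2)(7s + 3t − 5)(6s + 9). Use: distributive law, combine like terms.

−252s^2t − 162st − 108st^2 − 162t^2 + 324t + 84s^2 + 66s − 90

(−6t + 2)(7s + 3t − 5)(6s + 9)
= (−42st − 18t^2 + 30t + 14s + 6t − 10)(6s + 9)    [distributive law]
= (−42st − 18t^2 + 36t + 14s − 10)(6s + 9)    [combine like terms]
= −252s^2t − 378st − 108st^2 − 162t^2 + 216st + 324t + 84s^2 + 126s − 60s − 90    [distributive law]
= −252s^2t − 162st − 108st^2 − 162t^2 + 324t + 84s^2 + 66s − 90    [combine like terms]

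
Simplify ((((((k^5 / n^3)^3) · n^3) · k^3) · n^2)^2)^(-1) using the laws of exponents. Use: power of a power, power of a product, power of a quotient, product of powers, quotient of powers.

((((((k^5 / n^3)^3) · n^3) · k^3) · n^2)^2)^(-1)
= (((((k^5 / n^3)^3) · n^3) · k^3) · n^2)^(-2)    [power of a power]
= (((((k^5 / n^3)^3) · n^3) · k^3)^(-2)) · ((n^2)^(-2))    [power of a product]
= (((((k^5 / n^3)^3) · n^3)^(-2)) · ((k^3)^(-2))) · ((n^2)^(-2))    [power of a product]
= (((((k^5 / n^3)^3)^(-2)) · ((n^3)^(-2))) · ((k^3)^(-2))) · ((n^2)^(-2))    [power of a product]
= ((((k^5 / n^3)^(-6)) · ((n^3)^(-2))) · ((k^3)^(-2))) · ((n^2)^(-2))    [power of a power]
= (((((k^5)^(-6)) / ((n^3)^(-6))) · ((n^3)^(-2))) · ((k^3)^(-2))) · ((n^2)^(-2))    [power of a quotient]
= (((k^(-30) / ((n^3)^(-6))) · ((n^3)^(-2))) · ((k^3)^(-2))) · ((n^2)^(-2))    [power of a power]
= (((k^(-30) / n^(-18)) · ((n^3)^(-2))) · ((k^3)^(-2))) · ((n^2)^(-2))    [power of a power]
= (((k^(-30) / n^(-18)) · n^(-6)) · ((k^3)^(-2))) · ((n^2)^(-2))    [power of a power]
= (((k^(-30) / n^(-18)) · n^(-6)) · k^(-6)) · ((n^2)^(-2))    [power of a power]
= (((k^(-30) / n^(-18)) · n^(-6)) · k^(-6)) · n^(-4)    [power of a power]
= k^(-36)·n^8    [quotient of powers; product of powers]

k^(-36)·n^8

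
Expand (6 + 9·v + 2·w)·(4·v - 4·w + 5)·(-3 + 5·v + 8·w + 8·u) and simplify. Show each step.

-57·v + 237·v^2 + 566·v·w + 552·u·v + 282·w - 88·w^2 - 112·u·w - 90 + 240·u + 180·v^3 + 148·v^2·w + 288·u·v^2 - 264·v·w^2 - 224·u·v·w - 64·w^3 - 64·u·w^2

(6 + 9·v + 2·w)·(4·v - 4·w + 5)·(-3 + 5·v + 8·w + 8·u)
= (24·v - 24·w + 30 + 36·v^2 - 36·v·w + 45·v + 8·v·w - 8·w^2 + 10·w)·(-3 + 5·v + 8·w + 8·u)    [distributive law]
= (69·v - 14·w + 30 + 36·v^2 - 28·v·w - 8·w^2)·(-3 + 5·v + 8·w + 8·u)    [combine like terms]
= -207·v + 345·v^2 + 552·v·w + 552·u·v + 42·w - 70·v·w - 112·w^2 - 112·u·w - 90 + 150·v + 240·w + 240·u - 108·v^2 + 180·v^3 + 288·v^2·w + 288·u·v^2 + 84·v·w - 140·v^2·w - 224·v·w^2 - 224·u·v·w + 24·w^2 - 40·v·w^2 - 64·w^3 - 64·u·w^2    [distributive law]
= -57·v + 237·v^2 + 566·v·w + 552·u·v + 282·w - 88·w^2 - 112·u·w - 90 + 240·u + 180·v^3 + 148·v^2·w + 288·u·v^2 - 264·v·w^2 - 224·u·v·w - 64·w^3 - 64·u·w^2    [combine like terms]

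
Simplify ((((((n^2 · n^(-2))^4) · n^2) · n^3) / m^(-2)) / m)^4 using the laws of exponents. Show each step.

m^4·n^20

((((((n^2 · n^(-2))^4) · n^2) · n^3) / m^(-2)) / m)^4
= ((((((n^2 · n^(-2))^4) · n^2) · n^3) / m^(-2))^4) / (m^4)    [power of a quotient]
= ((((((n^2 · n^(-2))^4) · n^2) · n^3)^4) / ((m^(-2))^4)) / (m^4)    [power of a quotient]
= ((((((n^2 · n^(-2))^4) · n^2)^4) · ((n^3)^4)) / ((m^(-2))^4)) / (m^4)    [power of a product]
= ((((((n^2 · n^(-2))^4)^4) · ((n^2)^4)) · ((n^3)^4)) / ((m^(-2))^4)) / (m^4)    [power of a product]
= (((((n^2 · n^(-2))^16) · ((n^2)^4)) · ((n^3)^4)) / ((m^(-2))^4)) / (m^4)    [power of a power]
= ((((((n^2)^16) · ((n^(-2))^16)) · ((n^2)^4)) · ((n^3)^4)) / ((m^(-2))^4)) / (m^4)    [power of a product]
= ((((n^32 · ((n^(-2))^16)) · ((n^2)^4)) · ((n^3)^4)) / ((m^(-2))^4)) / (m^4)    [power of a power]
= ((((n^32 · n^(-32)) · ((n^2)^4)) · ((n^3)^4)) / ((m^(-2))^4)) / (m^4)    [power of a power]
= (((n^0 · ((n^2)^4)) · ((n^3)^4)) / ((m^(-2))^4)) / (m^4)    [product of powers]
= (((n^0 · n^8) · ((n^3)^4)) / ((m^(-2))^4)) / (m^4)    [power of a power]
= ((n^8 · ((n^3)^4)) / ((m^(-2))^4)) / (m^4)    [product of powers]
= ((n^8 · n^12) / ((m^(-2))^4)) / (m^4)    [power of a power]
= (n^20 / ((m^(-2))^4)) / (m^4)    [product of powers]
= (n^20 / m^(-8)) / (m^4)    [power of a power]
= m^4·n^20    [quotient of powers; product of powers]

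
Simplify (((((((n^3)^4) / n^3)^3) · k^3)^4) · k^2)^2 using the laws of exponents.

(((((((n^3)^4) / n^3)^3) · k^3)^4) · k^2)^2
= (((((((n^3)^4) / n^3)^3) · k^3)^4)^2) · ((k^2)^2)    [power of a product]
= ((((((n^3)^4) / n^3)^3) · k^3)^8) · ((k^2)^2)    [power of a power]
= ((((((n^3)^4) / n^3)^3)^8) · ((k^3)^8)) · ((k^2)^2)    [power of a product]
= (((((n^3)^4) / n^3)^24) · ((k^3)^8)) · ((k^2)^2)    [power of a power]
= (((((n^3)^4)^24) / ((n^3)^24)) · ((k^3)^8)) · ((k^2)^2)    [power of a quotient]
= ((((n^3)^96) / ((n^3)^24)) · ((k^3)^8)) · ((k^2)^2)    [power of a power]
= ((n^288 / ((n^3)^24)) · ((k^3)^8)) · ((k^2)^2)    [power of a power]
= ((n^288 / n^72) · ((k^3)^8)) · ((k^2)^2)    [power of a power]
= (n^216 · ((k^3)^8)) · ((k^2)^2)    [quotient of powers]
= (n^216 · k^24) · ((k^2)^2)    [power of a power]
= (n^216 · k^24) · k^4    [power of a power]
= k^28n^216    [product of powers]

k^28n^216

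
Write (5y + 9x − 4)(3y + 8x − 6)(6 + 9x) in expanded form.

90y^2 + 135xy^2 + 24xy + 603x^2y − 252y − 342x^2 + 648x^3 − 300x + 144

(5y + 9x − 4)(3y + 8x − 6)(6 + 9x)
= (15y^2 + 40xy − 30y + 27xy + 72x^2 − 54x − 12y − 32x + 24)(6 + 9x)    [distributive law]
= (15y^2 + 67xy − 42y + 72x^2 − 86x + 24)(6 + 9x)    [combine like terms]
= 90y^2 + 135xy^2 + 402xy + 603x^2y − 252y − 378xy + 432x^2 + 648x^3 − 516x − 774x^2 + 144 + 216x    [distributive law]
= 90y^2 + 135xy^2 + 24xy + 603x^2y − 252y − 342x^2 + 648x^3 − 300x + 144    [combine like terms]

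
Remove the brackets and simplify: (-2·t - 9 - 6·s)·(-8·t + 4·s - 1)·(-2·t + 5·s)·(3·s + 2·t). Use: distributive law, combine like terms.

-96·s·t^3 - 64·t^4 + 504·s^3·t + 496·s^2·t^2 + 416·s·t^2 - 296·t^3 + 990·s^2·t - 450·s^3 + 36·s·t - 36·t^2 + 135·s^2 - 360·s^4

(-2·t - 9 - 6·s)·(-8·t + 4·s - 1)·(-2·t + 5·s)·(3·s + 2·t)
= (16·t^2 - 8·s·t + 2·t + 72·t - 36·s + 9 + 48·s·t - 24·s^2 + 6·s)·(-2·t + 5·s)·(3·s + 2·t)    [distributive law]
= (16·t^2 + 40·s·t + 74·t - 30·s + 9 - 24·s^2)·(-2·t + 5·s)·(3·s + 2·t)    [combine like terms]
= (-32·t^3 + 80·s·t^2 - 80·s·t^2 + 200·s^2·t - 148·t^2 + 370·s·t + 60·s·t - 150·s^2 - 18·t + 45·s + 48·s^2·t - 120·s^3)·(3·s + 2·t)    [distributive law]
= (-32·t^3 + 248·s^2·t - 148·t^2 + 430·s·t - 150·s^2 - 18·t + 45·s - 120·s^3)·(3·s + 2·t)    [combine like terms]
= -96·s·t^3 - 64·t^4 + 744·s^3·t + 496·s^2·t^2 - 444·s·t^2 - 296·t^3 + 1290·s^2·t + 860·s·t^2 - 450·s^3 - 300·s^2·t - 54·s·t - 36·t^2 + 135·s^2 + 90·s·t - 360·s^4 - 240·s^3·t    [distributive law]
= -96·s·t^3 - 64·t^4 + 504·s^3·t + 496·s^2·t^2 + 416·s·t^2 - 296·t^3 + 990·s^2·t - 450·s^3 + 36·s·t - 36·t^2 + 135·s^2 - 360·s^4    [combine like terms]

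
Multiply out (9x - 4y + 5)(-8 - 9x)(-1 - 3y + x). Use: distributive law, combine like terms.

(9x - 4y + 5)(-8 - 9x)(-1 - 3y + x)
= (-72x - 81x^2 + 32y + 36xy - 40 - 45x)(-1 - 3y + x)    [distributive law]
= (-117x - 81x^2 + 32y + 36xy - 40)(-1 - 3y + x)    [combine like terms]
= 117x + 351xy - 117x^2 + 81x^2 + 243x^2y - 81x^3 - 32y - 96y^2 + 32xy - 36xy - 108xy^2 + 36x^2y + 40 + 120y - 40x    [distributive law]
= 77x + 347xy - 36x^2 + 279x^2y - 81x^3 + 88y - 96y^2 - 108xy^2 + 40    [combine like terms]

77x + 347xy - 36x^2 + 279x^2y - 81x^3 + 88y - 96y^2 - 108xy^2 + 40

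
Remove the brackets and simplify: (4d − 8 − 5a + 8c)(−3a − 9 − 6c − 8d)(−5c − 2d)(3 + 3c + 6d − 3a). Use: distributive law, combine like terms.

−2664acd − 2244ac^2d − 2088acd^2 − 84a^2cd − 828ad^2 − 528ad^3 − 12a^2d^2 − 2868cd + 2052c^2d + 288cd^2 − 1032d^2 − 144d^3 + 3048c^3d + 4224c^2d^2 + 2208cd^3 + 384d^4 + 45ac − 1485ac^2 + 810a^2c + 18ad + 324a^2d − 1080c − 720c^2 − 432d + 1080c^3 − 135a^2c^2 + 225a^3c + 90a^3d − 810ac^3 + 720c^4

(4d − 8 − 5a + 8c)(−3a − 9 − 6c − 8d)(−5c − 2d)(3 + 3c + 6d − 3a)
= (−12ad − 36d − 24cd − 32d^2 + 24a + 72 + 48c + 64d + 15a^2 + 45a + 30ac + 40ad − 24ac − 72c − 48c^2 − 64cd)(−5c − 2d)(3 + 3c + 6d − 3a)    [distributive law]
= (28ad + 28d − 88cd − 32d^2 + 69a + 72 − 24c + 15a^2 + 6ac − 48c^2)(−5c − 2d)(3 + 3c + 6d − 3a)    [combine like terms]
= (−140acd − 56ad^2 − 140cd − 56d^2 + 440c^2d + 176cd^2 + 160cd^2 + 64d^3 − 345ac − 138ad − 360c − 144d + 120c^2 + 48cd − 75a^2c − 30a^2d − 30ac^2 − 12acd + 240c^3 + 96c^2d)(3 + 3c + 6d − 3a)    [distributive law]
= (−152acd − 56ad^2 − 92cd − 56d^2 + 536c^2d + 336cd^2 + 64d^3 − 345ac − 138ad − 360c − 144d + 120c^2 − 75a^2c − 30a^2d − 30ac^2 + 240c^3)(3 + 3c + 6d − 3a)    [combine like terms]
= −456acd − 456ac^2d − 912acd^2 + 456a^2cd − 168ad^2 − 168acd^2 − 336ad^3 + 168a^2d^2 − 276cd − 276c^2d − 552cd^2 + 276acd − 168d^2 − 168cd^2 − 336d^3 + 168ad^2 + 1608c^2d + 1608c^3d + 3216c^2d^2 − 1608ac^2d + 1008cd^2 + 1008c^2d^2 + 2016cd^3 − 1008acd^2 + 192d^3 + 192cd^3 + 384d^4 − 192ad^3 − 1035ac − 1035ac^2 − 2070acd + 1035a^2c − 414ad − 414acd − 828ad^2 + 414a^2d − 1080c − 1080c^2 − 2160cd + 1080ac − 432d − 432cd − 864d^2 + 432ad + 360c^2 + 360c^3 + 720c^2d − 360ac^2 − 225a^2c − 225a^2c^2 − 450a^2cd + 225a^3c − 90a^2d − 90a^2cd − 180a^2d^2 + 90a^3d − 90ac^2 − 90ac^3 − 180ac^2d + 90a^2c^2 + 720c^3 + 720c^4 + 1440c^3d − 720ac^3    [distributive law]
= −2664acd − 2244ac^2d − 2088acd^2 − 84a^2cd − 828ad^2 − 528ad^3 − 12a^2d^2 − 2868cd + 2052c^2d + 288cd^2 − 1032d^2 − 144d^3 + 3048c^3d + 4224c^2d^2 + 2208cd^3 + 384d^4 + 45ac − 1485ac^2 + 810a^2c + 18ad + 324a^2d − 1080c − 720c^2 − 432d + 1080c^3 − 135a^2c^2 + 225a^3c + 90a^3d − 810ac^3 + 720c^4    [combine like terms]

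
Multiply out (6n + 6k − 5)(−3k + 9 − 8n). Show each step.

−66kn + 94n − 48n^2 − 18k^2 + 69k − 45

(6n + 6k − 5)(−3k + 9 − 8n)
= −18kn + 54n − 48n^2 − 18k^2 + 54k − 48kn + 15k − 45 + 40n    [distributive law]
= −66kn + 94n − 48n^2 − 18k^2 + 69k − 45    [combine like terms]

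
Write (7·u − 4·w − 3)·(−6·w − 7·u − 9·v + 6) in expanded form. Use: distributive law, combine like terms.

−14·u·w − 49·u^2 − 63·u·v + 63·u + 24·w^2 + 36·v·w − 6·w + 27·v − 18

(7·u − 4·w − 3)·(−6·w − 7·u − 9·v + 6)
= −42·u·w − 49·u^2 − 63·u·v + 42·u + 24·w^2 + 28·u·w + 36·v·w − 24·w + 18·w + 21·u + 27·v − 18    [distributive law]
= −14·u·w − 49·u^2 − 63·u·v + 63·u + 24·w^2 + 36·v·w − 6·w + 27·v − 18    [combine like terms]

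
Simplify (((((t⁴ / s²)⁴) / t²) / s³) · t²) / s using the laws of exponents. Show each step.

s⁻¹²·t¹⁶

(((((t⁴ / s²)⁴) / t²) / s³) · t²) / s
= ((((((t⁴)⁴) / ((s²)⁴)) / t²) / s³) · t²) / s    [power of a quotient]
= ((((t¹⁶ / ((s²)⁴)) / t²) / s³) · t²) / s    [power of a power]
= ((((t¹⁶ / s⁸) / t²) / s³) · t²) / s    [power of a power]
= s⁻¹²·t¹⁶    [quotient of powers; product of powers]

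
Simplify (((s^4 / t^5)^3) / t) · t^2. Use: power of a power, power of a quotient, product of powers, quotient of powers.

s^12·t^(-14)

(((s^4 / t^5)^3) / t) · t^2
= ((((s^4)^3) / ((t^5)^3)) / t) · t^2    [power of a quotient]
= ((s^12 / ((t^5)^3)) / t) · t^2    [power of a power]
= ((s^12 / t^15) / t) · t^2    [power of a power]
= s^12·t^(-14)    [quotient of powers; product of powers]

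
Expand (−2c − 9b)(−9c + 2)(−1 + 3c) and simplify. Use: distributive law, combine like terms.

(−2c − 9b)(−9c + 2)(−1 + 3c)
= (18c^2 − 4c + 81bc − 18b)(−1 + 3c)    [distributive law]
= −18c^2 + 54c^3 + 4c − 12c^2 − 81bc + 243bc^2 + 18b − 54bc    [distributive law]
= −30c^2 + 54c^3 + 4c − 135bc + 243bc^2 + 18b    [combine like terms]

−30c^2 + 54c^3 + 4c − 135bc + 243bc^2 + 18b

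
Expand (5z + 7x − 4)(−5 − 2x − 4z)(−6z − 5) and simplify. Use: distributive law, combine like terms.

154z^2 − 75z + 228xz^2 + 352xz + 120z^3 + 135x + 84x^2z + 70x^2 − 100

(5z + 7x − 4)(−5 − 2x − 4z)(−6z − 5)
= (−25z − 10xz − 20z^2 − 35x − 14x^2 − 28xz + 20 + 8x + 16z)(−6z − 5)    [distributive law]
= (−9z − 38xz − 20z^2 − 27x − 14x^2 + 20)(−6z − 5)    [combine like terms]
= 54z^2 + 45z + 228xz^2 + 190xz + 120z^3 + 100z^2 + 162xz + 135x + 84x^2z + 70x^2 − 120z − 100    [distributive law]
= 154z^2 − 75z + 228xz^2 + 352xz + 120z^3 + 135x + 84x^2z + 70x^2 − 100    [combine like terms]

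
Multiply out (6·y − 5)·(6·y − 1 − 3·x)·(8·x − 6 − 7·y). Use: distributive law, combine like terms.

(6·y − 5)·(6·y − 1 − 3·x)·(8·x − 6 − 7·y)
= (36·y² − 6·y − 18·x·y − 30·y + 5 + 15·x)·(8·x − 6 − 7·y)    [distributive law]
= (36·y² − 36·y − 18·x·y + 5 + 15·x)·(8·x − 6 − 7·y)    [combine like terms]
= 288·x·y² − 216·y² − 252·y³ − 288·x·y + 216·y + 252·y² − 144·x²·y + 108·x·y + 126·x·y² + 40·x − 30 − 35·y + 120·x² − 90·x − 105·x·y    [distributive law]
= 414·x·y² + 36·y² − 252·y³ − 285·x·y + 181·y − 144·x²·y − 50·x − 30 + 120·x²    [combine like terms]

414·x·y² + 36·y² − 252·y³ − 285·x·y + 181·y − 144·x²·y − 50·x − 30 + 120·x²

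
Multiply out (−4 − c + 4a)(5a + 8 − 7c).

12a − 32 + 20c − 33ac + 7c^2 + 20a^2

(−4 − c + 4a)(5a + 8 − 7c)
= −20a − 32 + 28c − 5ac − 8c + 7c^2 + 20a^2 + 32a − 28ac    [distributive law]
= 12a − 32 + 20c − 33ac + 7c^2 + 20a^2    [combine like terms]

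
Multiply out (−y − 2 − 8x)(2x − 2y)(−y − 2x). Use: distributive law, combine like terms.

−18xy^2 − 12x^2y − 2y^3 − 4xy + 8x^2 − 4y^2 + 32x^3

(−y − 2 − 8x)(2x − 2y)(−y − 2x)
= (−2xy + 2y^2 − 4x + 4y − 16x^2 + 16xy)(−y − 2x)    [distributive law]
= (14xy + 2y^2 − 4x + 4y − 16x^2)(−y − 2x)    [combine like terms]
= −14xy^2 − 28x^2y − 2y^3 − 4xy^2 + 4xy + 8x^2 − 4y^2 − 8xy + 16x^2y + 32x^3    [distributive law]
= −18xy^2 − 12x^2y − 2y^3 − 4xy + 8x^2 − 4y^2 + 32x^3    [combine like terms]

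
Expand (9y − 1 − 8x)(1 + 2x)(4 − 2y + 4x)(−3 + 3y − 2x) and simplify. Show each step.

(9y − 1 − 8x)(1 + 2x)(4 − 2y + 4x)(−3 + 3y − 2x)
= (9y + 18xy − 1 − 2x − 8x − 16x^2)(4 − 2y + 4x)(−3 + 3y − 2x)    [distributive law]
= (9y + 18xy − 1 − 10x − 16x^2)(4 − 2y + 4x)(−3 + 3y − 2x)    [combine like terms]
= (36y − 18y^2 + 36xy + 72xy − 36xy^2 + 72x^2y − 4 + 2y − 4x − 40x + 20xy − 40x^2 − 64x^2 + 32x^2y − 64x^3)(−3 + 3y − 2x)    [distributive law]
= (38y − 18y^2 + 128xy − 36xy^2 + 104x^2y − 4 − 44x − 104x^2 − 64x^3)(−3 + 3y − 2x)    [combine like terms]
= −114y + 114y^2 − 76xy + 54y^2 − 54y^3 + 36xy^2 − 384xy + 384xy^2 − 256x^2y + 108xy^2 − 108xy^3 + 72x^2y^2 − 312x^2y + 312x^2y^2 − 208x^3y + 12 − 12y + 8x + 132x − 132xy + 88x^2 + 312x^2 − 312x^2y + 208x^3 + 192x^3 − 192x^3y + 128x^4    [distributive law]
= −126y + 168y^2 − 592xy − 54y^3 + 528xy^2 − 880x^2y − 108xy^3 + 384x^2y^2 − 400x^3y + 12 + 140x + 400x^2 + 400x^3 + 128x^4    [combine like terms]

−126y + 168y^2 − 592xy − 54y^3 + 528xy^2 − 880x^2y − 108xy^3 + 384x^2y^2 − 400x^3y + 12 + 140x + 400x^2 + 400x^3 + 128x^4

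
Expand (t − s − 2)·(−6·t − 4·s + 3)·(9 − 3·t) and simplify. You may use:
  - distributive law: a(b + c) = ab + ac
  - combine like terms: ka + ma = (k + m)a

−99·t² + 18·t³ + 3·s·t − 6·s·t² + 153·t + 36·s² − 12·s²·t + 45·s − 54

(t − s − 2)·(−6·t − 4·s + 3)·(9 − 3·t)
= (−6·t² − 4·s·t + 3·t + 6·s·t + 4·s² − 3·s + 12·t + 8·s − 6)·(9 − 3·t)    [distributive law]
= (−6·t² + 2·s·t + 15·t + 4·s² + 5·s − 6)·(9 − 3·t)    [combine like terms]
= −54·t² + 18·t³ + 18·s·t − 6·s·t² + 135·t − 45·t² + 36·s² − 12·s²·t + 45·s − 15·s·t − 54 + 18·t    [distributive law]
= −99·t² + 18·t³ + 3·s·t − 6·s·t² + 153·t + 36·s² − 12·s²·t + 45·s − 54    [combine like terms]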